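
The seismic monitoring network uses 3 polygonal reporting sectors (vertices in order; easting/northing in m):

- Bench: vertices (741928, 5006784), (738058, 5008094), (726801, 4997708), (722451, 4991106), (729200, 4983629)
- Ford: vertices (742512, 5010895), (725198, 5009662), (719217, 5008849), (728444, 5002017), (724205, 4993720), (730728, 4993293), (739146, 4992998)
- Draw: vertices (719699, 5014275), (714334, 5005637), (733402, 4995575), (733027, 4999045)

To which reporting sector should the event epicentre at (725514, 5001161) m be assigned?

Cast a ray rightward from (725514, 5001161). For each polygon, the edges (by vertex number in listed order) whose endpoints lie on opposite sides of northing = 5001161, where each meets that height, and whether that is right or left of the point:
Bench: 2–3 at easting≈730543.6 (right), 5–1 at easting≈738837.1 (right) → 2 crossings.
Ford: 4–5 at easting≈728006.7 (right), 7–1 at easting≈740681.3 (right) → 2 crossings.
Draw: 2–3 at easting≈722816.2 (left), 4–1 at easting≈731175.3 (right) → 1 crossing.
Only Draw has an odd count, so the point is inside Draw.

Draw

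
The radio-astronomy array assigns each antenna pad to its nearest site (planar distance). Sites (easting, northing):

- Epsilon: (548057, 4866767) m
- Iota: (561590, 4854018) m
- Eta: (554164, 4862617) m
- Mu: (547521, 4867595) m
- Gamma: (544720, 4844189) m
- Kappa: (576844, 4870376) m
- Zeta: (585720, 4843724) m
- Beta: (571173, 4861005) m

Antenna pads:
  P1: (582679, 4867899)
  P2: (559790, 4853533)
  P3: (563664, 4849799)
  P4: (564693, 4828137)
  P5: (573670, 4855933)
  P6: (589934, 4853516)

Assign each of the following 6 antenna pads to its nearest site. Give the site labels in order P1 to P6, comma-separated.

P1 → Kappa (d²=40182754.00)
P2 → Iota (d²=3475225.00)
P3 → Iota (d²=22101437.00)
P4 → Gamma (d²=656587433.00)
P5 → Beta (d²=31960193.00)
P6 → Zeta (d²=113641060.00)

Kappa, Iota, Iota, Gamma, Beta, Zeta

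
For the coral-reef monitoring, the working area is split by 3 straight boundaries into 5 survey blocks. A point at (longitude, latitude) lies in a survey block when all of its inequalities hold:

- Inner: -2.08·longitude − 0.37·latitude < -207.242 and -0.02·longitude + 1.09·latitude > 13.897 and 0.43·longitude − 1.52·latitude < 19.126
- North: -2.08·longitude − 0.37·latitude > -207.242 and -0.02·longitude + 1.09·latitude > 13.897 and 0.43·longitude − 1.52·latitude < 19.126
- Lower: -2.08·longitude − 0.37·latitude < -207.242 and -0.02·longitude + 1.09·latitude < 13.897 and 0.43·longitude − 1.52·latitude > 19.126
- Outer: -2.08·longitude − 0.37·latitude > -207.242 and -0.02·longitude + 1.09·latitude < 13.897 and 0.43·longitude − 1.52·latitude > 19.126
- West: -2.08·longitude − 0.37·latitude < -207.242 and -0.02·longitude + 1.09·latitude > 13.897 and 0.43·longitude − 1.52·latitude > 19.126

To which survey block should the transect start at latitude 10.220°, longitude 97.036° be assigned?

Outer

-2.08·97.036 − 0.37·10.220 = -205.616, which is > -207.242
-0.02·97.036 + 1.09·10.220 = 9.199, which is < 13.897
0.43·97.036 − 1.52·10.220 = 26.191, which is > 19.126
This sign pattern matches Outer.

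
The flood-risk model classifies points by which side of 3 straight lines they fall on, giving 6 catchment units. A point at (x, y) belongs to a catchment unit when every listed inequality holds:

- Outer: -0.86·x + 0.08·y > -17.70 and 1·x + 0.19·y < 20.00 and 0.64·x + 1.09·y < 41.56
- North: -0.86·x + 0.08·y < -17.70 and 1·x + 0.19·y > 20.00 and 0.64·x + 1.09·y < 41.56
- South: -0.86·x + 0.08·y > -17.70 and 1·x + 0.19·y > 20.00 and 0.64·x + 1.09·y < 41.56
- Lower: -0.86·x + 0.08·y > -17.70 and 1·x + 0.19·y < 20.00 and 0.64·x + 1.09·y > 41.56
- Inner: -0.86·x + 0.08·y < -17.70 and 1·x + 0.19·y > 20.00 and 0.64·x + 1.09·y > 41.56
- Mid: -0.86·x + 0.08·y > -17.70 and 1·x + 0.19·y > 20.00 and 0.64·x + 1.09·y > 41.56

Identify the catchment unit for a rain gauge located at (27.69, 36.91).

Inner

-0.86·27.69 + 0.08·36.91 = -20.861, which is < -17.70
1·27.69 + 0.19·36.91 = 34.703, which is > 20.00
0.64·27.69 + 1.09·36.91 = 57.953, which is > 41.56
This sign pattern matches Inner.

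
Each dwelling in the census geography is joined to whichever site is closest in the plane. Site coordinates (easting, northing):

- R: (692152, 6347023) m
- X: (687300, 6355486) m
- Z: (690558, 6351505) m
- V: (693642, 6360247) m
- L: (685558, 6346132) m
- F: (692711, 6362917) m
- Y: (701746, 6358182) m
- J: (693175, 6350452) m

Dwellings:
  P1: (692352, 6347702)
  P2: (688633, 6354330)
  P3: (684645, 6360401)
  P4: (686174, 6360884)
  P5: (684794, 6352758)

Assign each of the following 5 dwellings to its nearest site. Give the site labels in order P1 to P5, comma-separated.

R, X, X, X, X

P1 → R (d²=501041.00)
P2 → X (d²=3113225.00)
P3 → X (d²=31206250.00)
P4 → X (d²=30406280.00)
P5 → X (d²=13722020.00)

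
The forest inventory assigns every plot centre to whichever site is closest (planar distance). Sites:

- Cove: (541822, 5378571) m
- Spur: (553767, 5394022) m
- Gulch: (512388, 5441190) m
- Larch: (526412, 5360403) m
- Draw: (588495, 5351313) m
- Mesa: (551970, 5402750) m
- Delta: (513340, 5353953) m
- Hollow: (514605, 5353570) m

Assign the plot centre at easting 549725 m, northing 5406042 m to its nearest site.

Mesa

Squared distances to each site:
Cove: 817113250.000; Spur: 160818164.000; Gulch: 2629433473.000; Larch: 2626414290.000; Draw: 4498376341.000; Mesa: 15877289.000; Delta: 4037132146.000; Hollow: 3986725184.000.
Minimum at Mesa.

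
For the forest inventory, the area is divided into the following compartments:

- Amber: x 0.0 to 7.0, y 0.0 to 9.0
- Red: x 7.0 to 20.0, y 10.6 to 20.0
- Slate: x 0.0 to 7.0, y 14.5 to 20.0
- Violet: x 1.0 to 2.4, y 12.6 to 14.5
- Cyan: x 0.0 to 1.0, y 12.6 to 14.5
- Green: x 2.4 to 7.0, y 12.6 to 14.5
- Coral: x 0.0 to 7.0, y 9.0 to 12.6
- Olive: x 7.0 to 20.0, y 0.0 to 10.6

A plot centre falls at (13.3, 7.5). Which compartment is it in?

Olive

The point has x = 13.3 and y = 7.5.
Only Olive satisfies 7.0 ≤ x ≤ 20.0 and 0.0 ≤ y ≤ 10.6.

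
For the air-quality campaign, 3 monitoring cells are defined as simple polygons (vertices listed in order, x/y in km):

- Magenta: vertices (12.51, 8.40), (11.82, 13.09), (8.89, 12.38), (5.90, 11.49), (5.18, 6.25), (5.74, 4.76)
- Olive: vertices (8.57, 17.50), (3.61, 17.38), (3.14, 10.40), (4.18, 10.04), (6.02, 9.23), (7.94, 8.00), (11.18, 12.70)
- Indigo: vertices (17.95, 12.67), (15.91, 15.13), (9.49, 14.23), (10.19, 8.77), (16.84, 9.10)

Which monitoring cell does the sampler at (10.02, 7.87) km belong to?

Cast a ray rightward from (10.02, 7.87). For each polygon, the edges (by vertex number in listed order) whose endpoints lie on opposite sides of y = 7.87, where each meets that height, and whether that is right or left of the point:
Magenta: 4–5 at x≈5.403 (left), 6–1 at x≈11.524 (right) → 1 crossing.
Olive: no edge straddles that height → 0 crossings.
Indigo: no edge straddles that height → 0 crossings.
Only Magenta has an odd count, so the point is inside Magenta.

Magenta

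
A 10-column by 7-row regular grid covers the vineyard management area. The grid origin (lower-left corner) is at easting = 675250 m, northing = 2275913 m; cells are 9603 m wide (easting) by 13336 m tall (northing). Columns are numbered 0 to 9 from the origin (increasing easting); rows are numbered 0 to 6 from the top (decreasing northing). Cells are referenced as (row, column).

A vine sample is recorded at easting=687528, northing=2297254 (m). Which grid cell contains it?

(5, 1)

Column index: ⌊(687528 − 675250) / 9603⌋ = ⌊1.279⌋ = 1
Row offset from origin: ⌊(2297254 − 2275913) / 13336⌋ = ⌊1.600⌋ = 1 → row 5 (counted from top)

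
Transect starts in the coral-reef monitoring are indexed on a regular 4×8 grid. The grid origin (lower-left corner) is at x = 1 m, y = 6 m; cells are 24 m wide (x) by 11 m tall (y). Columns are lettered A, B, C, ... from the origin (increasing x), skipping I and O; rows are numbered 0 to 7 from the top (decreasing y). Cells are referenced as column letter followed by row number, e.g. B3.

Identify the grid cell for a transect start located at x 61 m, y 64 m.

Column index: ⌊(61 − 1) / 24⌋ = ⌊2.500⌋ = 2 → column C
Row offset from origin: ⌊(64 − 6) / 11⌋ = ⌊5.273⌋ = 5 → row 2 (counted from top)

C2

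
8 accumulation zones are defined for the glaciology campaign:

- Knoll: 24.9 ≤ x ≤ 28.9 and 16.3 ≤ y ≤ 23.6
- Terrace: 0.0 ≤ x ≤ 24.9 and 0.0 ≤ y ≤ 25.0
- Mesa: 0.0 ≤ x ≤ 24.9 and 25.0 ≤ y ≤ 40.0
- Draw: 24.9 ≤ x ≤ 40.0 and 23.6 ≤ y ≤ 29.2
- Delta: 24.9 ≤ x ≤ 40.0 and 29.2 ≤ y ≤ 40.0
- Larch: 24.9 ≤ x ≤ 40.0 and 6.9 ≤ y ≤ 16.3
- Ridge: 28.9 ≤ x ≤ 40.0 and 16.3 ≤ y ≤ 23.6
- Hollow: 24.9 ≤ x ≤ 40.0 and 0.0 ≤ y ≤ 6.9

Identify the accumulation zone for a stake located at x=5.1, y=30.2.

Mesa

The point has x = 5.1 and y = 30.2.
Only Mesa satisfies 0.0 ≤ x ≤ 24.9 and 25.0 ≤ y ≤ 40.0.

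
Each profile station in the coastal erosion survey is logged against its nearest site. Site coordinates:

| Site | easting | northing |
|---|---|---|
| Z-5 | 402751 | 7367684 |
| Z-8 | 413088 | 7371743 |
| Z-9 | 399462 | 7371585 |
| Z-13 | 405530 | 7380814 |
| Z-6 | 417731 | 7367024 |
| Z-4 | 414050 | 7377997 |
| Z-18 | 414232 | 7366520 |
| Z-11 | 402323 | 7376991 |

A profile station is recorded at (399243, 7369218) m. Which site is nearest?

Squared distances to each site:
Z-5: 14659220.000; Z-8: 198059650.000; Z-9: 5650650.000; Z-13: 173993585.000; Z-6: 346619780.000; Z-4: 296318090.000; Z-18: 231949325.000; Z-11: 69905929.000.
Minimum at Z-9.

Z-9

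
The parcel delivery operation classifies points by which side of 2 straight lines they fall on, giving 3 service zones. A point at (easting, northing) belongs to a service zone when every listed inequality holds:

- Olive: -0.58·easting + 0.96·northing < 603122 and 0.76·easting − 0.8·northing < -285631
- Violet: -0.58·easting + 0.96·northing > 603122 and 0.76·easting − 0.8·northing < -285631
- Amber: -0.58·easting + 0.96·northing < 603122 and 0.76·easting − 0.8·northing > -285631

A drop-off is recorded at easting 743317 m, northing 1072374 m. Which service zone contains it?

-0.58·743317 + 0.96·1072374 = 598355.180, which is < 603122
0.76·743317 − 0.8·1072374 = -292978.280, which is < -285631
This sign pattern matches Olive.

Olive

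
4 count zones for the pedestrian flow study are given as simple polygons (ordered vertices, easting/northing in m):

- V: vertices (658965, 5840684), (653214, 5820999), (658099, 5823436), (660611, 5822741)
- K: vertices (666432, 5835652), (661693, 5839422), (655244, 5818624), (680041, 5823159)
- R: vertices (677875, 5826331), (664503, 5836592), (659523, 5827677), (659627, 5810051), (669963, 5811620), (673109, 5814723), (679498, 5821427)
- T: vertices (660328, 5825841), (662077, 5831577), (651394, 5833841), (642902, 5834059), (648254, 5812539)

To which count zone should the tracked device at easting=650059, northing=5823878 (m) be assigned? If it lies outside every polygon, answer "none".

T

Cast a ray rightward from (650059, 5823878). For each polygon, the edges (by vertex number in listed order) whose endpoints lie on opposite sides of northing = 5823878, where each meets that height, and whether that is right or left of the point:
V: 1–2 at easting≈654055.1 (right), 4–1 at easting≈660506.7 (right) → 2 crossings.
K: 2–3 at easting≈656873.1 (right), 4–1 at easting≈679257.8 (right) → 2 crossings.
R: 3–4 at easting≈659545.4 (right), 7–1 at easting≈678686.8 (right) → 2 crossings.
T: 4–5 at easting≈645434.0 (left), 5–1 at easting≈658546.2 (right) → 1 crossing.
Only T has an odd count, so the point is inside T.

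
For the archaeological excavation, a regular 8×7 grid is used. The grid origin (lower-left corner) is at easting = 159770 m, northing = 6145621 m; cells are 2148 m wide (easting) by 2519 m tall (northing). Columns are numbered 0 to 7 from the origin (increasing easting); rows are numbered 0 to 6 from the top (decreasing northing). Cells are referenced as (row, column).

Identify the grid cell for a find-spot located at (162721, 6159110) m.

(1, 1)

Column index: ⌊(162721 − 159770) / 2148⌋ = ⌊1.374⌋ = 1
Row offset from origin: ⌊(6159110 − 6145621) / 2519⌋ = ⌊5.355⌋ = 5 → row 1 (counted from top)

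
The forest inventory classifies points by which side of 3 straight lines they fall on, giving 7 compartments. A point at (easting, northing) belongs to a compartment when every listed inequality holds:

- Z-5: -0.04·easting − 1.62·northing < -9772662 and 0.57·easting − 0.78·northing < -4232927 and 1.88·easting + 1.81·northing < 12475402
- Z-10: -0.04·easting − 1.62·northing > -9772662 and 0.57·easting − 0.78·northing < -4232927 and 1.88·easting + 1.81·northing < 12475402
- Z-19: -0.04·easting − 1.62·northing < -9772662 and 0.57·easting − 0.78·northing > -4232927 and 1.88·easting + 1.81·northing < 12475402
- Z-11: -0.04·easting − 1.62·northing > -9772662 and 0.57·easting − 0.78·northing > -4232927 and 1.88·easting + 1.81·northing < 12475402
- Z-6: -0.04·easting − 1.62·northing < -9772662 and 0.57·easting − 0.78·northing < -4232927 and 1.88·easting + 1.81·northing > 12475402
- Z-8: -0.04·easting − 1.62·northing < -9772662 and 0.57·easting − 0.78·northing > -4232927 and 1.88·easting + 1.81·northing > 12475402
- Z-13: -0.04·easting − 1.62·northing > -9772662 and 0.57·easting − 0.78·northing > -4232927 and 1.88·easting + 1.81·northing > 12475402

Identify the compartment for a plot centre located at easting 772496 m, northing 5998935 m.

Z-10

-0.04·772496 − 1.62·5998935 = -9749174.540, which is > -9772662
0.57·772496 − 0.78·5998935 = -4238846.580, which is < -4232927
1.88·772496 + 1.81·5998935 = 12310364.830, which is < 12475402
This sign pattern matches Z-10.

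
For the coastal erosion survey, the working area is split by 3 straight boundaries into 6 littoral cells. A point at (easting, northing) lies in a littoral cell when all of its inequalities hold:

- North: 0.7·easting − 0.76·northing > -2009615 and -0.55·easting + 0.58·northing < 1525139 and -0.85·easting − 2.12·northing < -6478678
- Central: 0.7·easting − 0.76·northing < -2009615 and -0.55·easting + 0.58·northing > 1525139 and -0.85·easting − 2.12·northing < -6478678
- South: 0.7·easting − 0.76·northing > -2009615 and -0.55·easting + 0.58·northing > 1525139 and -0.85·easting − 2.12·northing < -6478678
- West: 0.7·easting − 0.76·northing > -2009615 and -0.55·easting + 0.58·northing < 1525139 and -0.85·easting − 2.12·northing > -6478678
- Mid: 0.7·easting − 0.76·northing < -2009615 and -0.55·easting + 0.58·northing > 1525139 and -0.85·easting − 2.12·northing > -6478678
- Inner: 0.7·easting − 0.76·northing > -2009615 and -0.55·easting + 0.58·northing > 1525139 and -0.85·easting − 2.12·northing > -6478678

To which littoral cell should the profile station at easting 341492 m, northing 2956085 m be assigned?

South

0.7·341492 − 0.76·2956085 = -2007580.200, which is > -2009615
-0.55·341492 + 0.58·2956085 = 1526708.700, which is > 1525139
-0.85·341492 − 2.12·2956085 = -6557168.400, which is < -6478678
This sign pattern matches South.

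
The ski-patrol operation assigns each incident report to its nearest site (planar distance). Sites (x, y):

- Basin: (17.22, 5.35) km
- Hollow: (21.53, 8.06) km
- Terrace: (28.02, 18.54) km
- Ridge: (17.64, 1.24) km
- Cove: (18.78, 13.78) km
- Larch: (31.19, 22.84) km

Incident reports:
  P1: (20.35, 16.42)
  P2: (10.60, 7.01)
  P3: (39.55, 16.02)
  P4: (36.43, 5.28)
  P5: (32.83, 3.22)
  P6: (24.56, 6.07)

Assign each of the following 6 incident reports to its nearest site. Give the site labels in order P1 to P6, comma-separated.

P1 → Cove (d²=9.43)
P2 → Basin (d²=46.58)
P3 → Larch (d²=116.40)
P4 → Hollow (d²=229.74)
P5 → Hollow (d²=151.12)
P6 → Hollow (d²=13.14)

Cove, Basin, Larch, Hollow, Hollow, Hollow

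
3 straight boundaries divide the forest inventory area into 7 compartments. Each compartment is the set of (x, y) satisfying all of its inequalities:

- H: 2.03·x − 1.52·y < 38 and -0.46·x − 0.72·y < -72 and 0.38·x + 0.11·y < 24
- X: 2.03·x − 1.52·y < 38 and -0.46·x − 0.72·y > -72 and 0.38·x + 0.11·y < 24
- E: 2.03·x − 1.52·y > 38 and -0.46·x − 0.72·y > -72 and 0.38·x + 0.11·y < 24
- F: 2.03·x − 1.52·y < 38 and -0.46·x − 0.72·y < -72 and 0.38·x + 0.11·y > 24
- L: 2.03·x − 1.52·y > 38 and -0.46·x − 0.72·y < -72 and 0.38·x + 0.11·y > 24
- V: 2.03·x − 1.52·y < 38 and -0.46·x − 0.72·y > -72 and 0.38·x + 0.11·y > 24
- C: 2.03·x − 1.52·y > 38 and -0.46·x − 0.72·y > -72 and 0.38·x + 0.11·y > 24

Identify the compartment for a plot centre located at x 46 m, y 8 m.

2.03·46 − 1.52·8 = 81.220, which is > 38
-0.46·46 − 0.72·8 = -26.920, which is > -72
0.38·46 + 0.11·8 = 18.360, which is < 24
This sign pattern matches E.

E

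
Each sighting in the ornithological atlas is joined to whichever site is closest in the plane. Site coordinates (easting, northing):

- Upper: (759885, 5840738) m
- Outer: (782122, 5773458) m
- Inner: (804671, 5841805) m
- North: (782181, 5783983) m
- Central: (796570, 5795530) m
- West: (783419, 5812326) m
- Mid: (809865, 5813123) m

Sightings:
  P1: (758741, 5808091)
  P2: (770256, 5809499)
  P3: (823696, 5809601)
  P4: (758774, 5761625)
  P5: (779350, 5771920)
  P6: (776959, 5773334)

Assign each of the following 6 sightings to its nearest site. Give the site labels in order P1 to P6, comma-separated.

West, West, Mid, Outer, Outer, Outer

P1 → West (d²=626938909.00)
P2 → West (d²=181256498.00)
P3 → Mid (d²=203701045.00)
P4 → Outer (d²=685148993.00)
P5 → Outer (d²=10049428.00)
P6 → Outer (d²=26671945.00)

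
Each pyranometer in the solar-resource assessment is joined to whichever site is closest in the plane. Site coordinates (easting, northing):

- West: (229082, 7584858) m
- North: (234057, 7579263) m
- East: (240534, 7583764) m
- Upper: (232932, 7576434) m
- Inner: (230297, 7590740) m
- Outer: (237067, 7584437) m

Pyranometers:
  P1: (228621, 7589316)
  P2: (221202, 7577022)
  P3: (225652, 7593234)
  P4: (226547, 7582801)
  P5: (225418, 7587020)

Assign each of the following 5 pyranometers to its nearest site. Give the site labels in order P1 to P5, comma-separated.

Inner, West, Inner, West, West

P1 → Inner (d²=4836752.00)
P2 → West (d²=123497296.00)
P3 → Inner (d²=27796061.00)
P4 → West (d²=10657474.00)
P5 → West (d²=18099140.00)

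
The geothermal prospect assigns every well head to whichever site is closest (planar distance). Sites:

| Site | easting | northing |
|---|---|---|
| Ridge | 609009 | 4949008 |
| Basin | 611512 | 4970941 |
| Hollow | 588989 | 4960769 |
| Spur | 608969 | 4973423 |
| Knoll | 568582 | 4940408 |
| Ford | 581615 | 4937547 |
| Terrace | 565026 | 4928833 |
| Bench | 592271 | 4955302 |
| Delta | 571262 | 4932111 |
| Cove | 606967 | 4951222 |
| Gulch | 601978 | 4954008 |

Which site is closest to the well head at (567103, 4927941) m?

Squared distances to each site:
Ridge: 2199931325.000; Basin: 3821159281.000; Hollow: 1556674580.000; Spur: 3821374280.000; Knoll: 157613530.000; Ford: 302873380.000; Terrace: 5109593.000; Bench: 1382052545.000; Delta: 34686181.000; Cove: 2131143457.000; Gulch: 1895754114.000.
Minimum at Terrace.

Terrace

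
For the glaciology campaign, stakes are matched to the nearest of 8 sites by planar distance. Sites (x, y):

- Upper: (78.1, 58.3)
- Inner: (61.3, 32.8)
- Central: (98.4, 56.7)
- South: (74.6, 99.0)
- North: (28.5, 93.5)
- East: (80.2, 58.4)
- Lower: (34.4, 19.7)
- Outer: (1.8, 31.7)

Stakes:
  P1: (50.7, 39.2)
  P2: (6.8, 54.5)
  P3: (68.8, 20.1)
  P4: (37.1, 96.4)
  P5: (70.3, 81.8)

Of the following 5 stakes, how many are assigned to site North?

1

P1 → Inner
P2 → Outer
P3 → Inner
P4 → North
P5 → South
1 of the 5 goes to North.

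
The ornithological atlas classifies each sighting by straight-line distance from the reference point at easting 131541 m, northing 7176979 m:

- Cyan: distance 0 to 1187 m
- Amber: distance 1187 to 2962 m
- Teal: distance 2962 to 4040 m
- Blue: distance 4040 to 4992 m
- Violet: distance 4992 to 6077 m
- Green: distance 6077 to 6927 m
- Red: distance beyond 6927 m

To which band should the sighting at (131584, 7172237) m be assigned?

Distance = √((131584−131541)² + (7172237−7176979)²) = √(1849.000 + 22486564.000) = 4742.195 m.
4040 ≤ 4742.195 < 4992 → Blue.

Blue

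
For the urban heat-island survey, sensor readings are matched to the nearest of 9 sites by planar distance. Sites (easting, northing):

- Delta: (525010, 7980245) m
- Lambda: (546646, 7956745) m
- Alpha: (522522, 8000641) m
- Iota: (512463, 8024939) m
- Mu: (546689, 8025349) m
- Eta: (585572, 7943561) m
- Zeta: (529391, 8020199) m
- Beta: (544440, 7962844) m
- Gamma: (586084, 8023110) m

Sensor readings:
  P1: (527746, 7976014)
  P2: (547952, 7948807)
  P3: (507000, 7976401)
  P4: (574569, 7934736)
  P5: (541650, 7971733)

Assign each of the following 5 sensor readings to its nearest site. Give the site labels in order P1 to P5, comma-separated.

Delta, Lambda, Delta, Eta, Beta

P1 → Delta (d²=25387057.00)
P2 → Lambda (d²=64717480.00)
P3 → Delta (d²=339136436.00)
P4 → Eta (d²=198946634.00)
P5 → Beta (d²=86798421.00)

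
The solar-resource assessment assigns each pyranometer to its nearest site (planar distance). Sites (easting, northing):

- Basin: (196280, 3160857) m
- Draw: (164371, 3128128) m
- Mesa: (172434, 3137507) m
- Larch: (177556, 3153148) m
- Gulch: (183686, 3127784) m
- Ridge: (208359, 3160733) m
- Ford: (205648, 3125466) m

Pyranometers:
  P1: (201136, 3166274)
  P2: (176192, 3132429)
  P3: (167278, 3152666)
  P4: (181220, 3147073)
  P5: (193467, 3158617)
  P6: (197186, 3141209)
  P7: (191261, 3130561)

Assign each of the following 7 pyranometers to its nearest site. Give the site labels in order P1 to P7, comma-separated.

Basin, Mesa, Larch, Larch, Basin, Ford, Gulch

P1 → Basin (d²=52924625.00)
P2 → Mesa (d²=39908648.00)
P3 → Larch (d²=105869608.00)
P4 → Larch (d²=50330521.00)
P5 → Basin (d²=12930569.00)
P6 → Ford (d²=319447493.00)
P7 → Gulch (d²=65092354.00)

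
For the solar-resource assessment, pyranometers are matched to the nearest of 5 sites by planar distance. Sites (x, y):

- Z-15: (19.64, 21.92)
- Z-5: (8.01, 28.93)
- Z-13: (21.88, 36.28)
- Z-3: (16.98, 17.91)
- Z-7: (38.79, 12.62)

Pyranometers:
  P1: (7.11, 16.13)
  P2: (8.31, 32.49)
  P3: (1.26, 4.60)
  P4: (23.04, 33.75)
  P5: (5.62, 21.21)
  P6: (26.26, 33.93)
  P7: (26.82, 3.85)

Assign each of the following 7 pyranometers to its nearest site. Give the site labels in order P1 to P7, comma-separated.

Z-3, Z-5, Z-3, Z-13, Z-5, Z-13, Z-7

P1 → Z-3 (d²=100.59)
P2 → Z-5 (d²=12.76)
P3 → Z-3 (d²=424.27)
P4 → Z-13 (d²=7.75)
P5 → Z-5 (d²=65.31)
P6 → Z-13 (d²=24.71)
P7 → Z-7 (d²=220.19)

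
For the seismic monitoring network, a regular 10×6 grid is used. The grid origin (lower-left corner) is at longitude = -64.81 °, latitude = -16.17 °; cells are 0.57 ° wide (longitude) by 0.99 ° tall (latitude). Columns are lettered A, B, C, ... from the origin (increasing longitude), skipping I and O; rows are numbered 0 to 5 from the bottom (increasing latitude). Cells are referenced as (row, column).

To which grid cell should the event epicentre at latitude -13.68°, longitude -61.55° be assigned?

Column index: ⌊(-61.55 − -64.81) / 0.57⌋ = ⌊5.719⌋ = 5 → column F
Row offset from origin: ⌊(-13.68 − -16.17) / 0.99⌋ = ⌊2.515⌋ = 2 → row 2

(2, F)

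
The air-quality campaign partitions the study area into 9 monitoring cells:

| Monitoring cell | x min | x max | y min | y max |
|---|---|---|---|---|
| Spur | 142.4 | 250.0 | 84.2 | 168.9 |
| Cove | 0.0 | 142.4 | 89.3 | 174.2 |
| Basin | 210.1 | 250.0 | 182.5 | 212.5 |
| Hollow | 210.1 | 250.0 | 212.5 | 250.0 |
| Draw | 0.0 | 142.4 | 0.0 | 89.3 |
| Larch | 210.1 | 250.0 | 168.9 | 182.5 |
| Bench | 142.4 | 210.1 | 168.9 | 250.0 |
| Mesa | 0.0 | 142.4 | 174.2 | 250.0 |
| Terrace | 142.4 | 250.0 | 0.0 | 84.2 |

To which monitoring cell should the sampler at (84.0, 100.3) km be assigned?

Cove

The point has x = 84.0 and y = 100.3.
Only Cove satisfies 0.0 ≤ x ≤ 142.4 and 89.3 ≤ y ≤ 174.2.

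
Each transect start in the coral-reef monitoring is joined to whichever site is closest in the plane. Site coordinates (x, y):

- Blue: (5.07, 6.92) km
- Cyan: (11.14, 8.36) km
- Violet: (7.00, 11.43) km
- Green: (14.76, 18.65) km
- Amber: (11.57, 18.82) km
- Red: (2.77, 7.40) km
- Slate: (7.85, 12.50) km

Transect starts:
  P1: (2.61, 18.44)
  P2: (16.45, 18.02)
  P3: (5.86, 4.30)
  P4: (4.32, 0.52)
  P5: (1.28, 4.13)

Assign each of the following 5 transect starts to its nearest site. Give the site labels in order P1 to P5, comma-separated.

Slate, Green, Blue, Blue, Red

P1 → Slate (d²=62.74)
P2 → Green (d²=3.25)
P3 → Blue (d²=7.49)
P4 → Blue (d²=41.52)
P5 → Red (d²=12.91)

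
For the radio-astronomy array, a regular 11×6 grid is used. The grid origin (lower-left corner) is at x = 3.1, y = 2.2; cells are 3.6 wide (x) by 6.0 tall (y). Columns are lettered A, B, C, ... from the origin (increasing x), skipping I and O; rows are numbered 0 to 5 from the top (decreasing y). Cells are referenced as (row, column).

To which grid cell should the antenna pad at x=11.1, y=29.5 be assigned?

Column index: ⌊(11.1 − 3.1) / 3.6⌋ = ⌊2.222⌋ = 2 → column C
Row offset from origin: ⌊(29.5 − 2.2) / 6.0⌋ = ⌊4.550⌋ = 4 → row 1 (counted from top)

(1, C)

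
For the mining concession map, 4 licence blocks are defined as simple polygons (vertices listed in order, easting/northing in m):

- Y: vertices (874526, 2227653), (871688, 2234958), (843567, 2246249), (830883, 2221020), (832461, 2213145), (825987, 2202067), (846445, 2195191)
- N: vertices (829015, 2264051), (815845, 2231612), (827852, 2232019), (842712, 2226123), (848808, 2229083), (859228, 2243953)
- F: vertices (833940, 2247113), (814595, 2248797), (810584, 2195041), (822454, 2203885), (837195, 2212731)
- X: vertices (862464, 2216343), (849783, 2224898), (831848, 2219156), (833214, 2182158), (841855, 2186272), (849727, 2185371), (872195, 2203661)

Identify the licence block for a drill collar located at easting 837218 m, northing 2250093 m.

Cast a ray rightward from (837218, 2250093). For each polygon, the edges (by vertex number in listed order) whose endpoints lie on opposite sides of northing = 2250093, where each meets that height, and whether that is right or left of the point:
Y: no edge straddles that height → 0 crossings.
N: 1–2 at easting≈823348.2 (left), 6–1 at easting≈849997.8 (right) → 1 crossing.
F: no edge straddles that height → 0 crossings.
X: no edge straddles that height → 0 crossings.
Only N has an odd count, so the point is inside N.

N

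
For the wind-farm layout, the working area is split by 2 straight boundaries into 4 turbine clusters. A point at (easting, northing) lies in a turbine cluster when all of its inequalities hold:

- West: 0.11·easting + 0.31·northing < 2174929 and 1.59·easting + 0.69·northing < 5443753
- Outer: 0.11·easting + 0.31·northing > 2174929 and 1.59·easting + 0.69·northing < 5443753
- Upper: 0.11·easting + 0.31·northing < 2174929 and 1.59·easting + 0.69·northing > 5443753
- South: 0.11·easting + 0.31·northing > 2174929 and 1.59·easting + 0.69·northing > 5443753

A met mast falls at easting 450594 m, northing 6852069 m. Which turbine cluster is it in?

0.11·450594 + 0.31·6852069 = 2173706.730, which is < 2174929
1.59·450594 + 0.69·6852069 = 5444372.070, which is > 5443753
This sign pattern matches Upper.

Upper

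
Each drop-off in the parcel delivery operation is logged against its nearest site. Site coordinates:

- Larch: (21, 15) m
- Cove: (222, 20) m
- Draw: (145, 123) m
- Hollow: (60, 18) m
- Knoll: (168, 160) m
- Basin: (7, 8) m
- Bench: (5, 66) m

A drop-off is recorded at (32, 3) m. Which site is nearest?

Larch

Squared distances to each site:
Larch: 265.000; Cove: 36389.000; Draw: 27169.000; Hollow: 1009.000; Knoll: 43145.000; Basin: 650.000; Bench: 4698.000.
Minimum at Larch.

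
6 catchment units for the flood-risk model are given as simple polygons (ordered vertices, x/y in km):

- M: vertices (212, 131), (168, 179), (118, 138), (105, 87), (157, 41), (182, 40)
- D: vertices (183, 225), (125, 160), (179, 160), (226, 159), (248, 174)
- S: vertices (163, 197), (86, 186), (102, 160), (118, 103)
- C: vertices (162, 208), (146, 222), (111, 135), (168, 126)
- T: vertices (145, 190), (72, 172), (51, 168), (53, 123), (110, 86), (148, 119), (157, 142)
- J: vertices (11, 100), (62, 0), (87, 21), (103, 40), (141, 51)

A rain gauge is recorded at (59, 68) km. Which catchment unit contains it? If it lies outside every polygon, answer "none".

Cast a ray rightward from (59, 68). For each polygon, the edges (by vertex number in listed order) whose endpoints lie on opposite sides of y = 68, where each meets that height, and whether that is right or left of the point:
M: 4–5 at x≈126.5 (right), 6–1 at x≈191.2 (right) → 2 crossings.
D: no edge straddles that height → 0 crossings.
S: no edge straddles that height → 0 crossings.
C: no edge straddles that height → 0 crossings.
T: no edge straddles that height → 0 crossings.
J: 1–2 at x≈27.3 (left), 5–1 at x≈95.9 (right) → 1 crossing.
Only J has an odd count, so the point is inside J.

J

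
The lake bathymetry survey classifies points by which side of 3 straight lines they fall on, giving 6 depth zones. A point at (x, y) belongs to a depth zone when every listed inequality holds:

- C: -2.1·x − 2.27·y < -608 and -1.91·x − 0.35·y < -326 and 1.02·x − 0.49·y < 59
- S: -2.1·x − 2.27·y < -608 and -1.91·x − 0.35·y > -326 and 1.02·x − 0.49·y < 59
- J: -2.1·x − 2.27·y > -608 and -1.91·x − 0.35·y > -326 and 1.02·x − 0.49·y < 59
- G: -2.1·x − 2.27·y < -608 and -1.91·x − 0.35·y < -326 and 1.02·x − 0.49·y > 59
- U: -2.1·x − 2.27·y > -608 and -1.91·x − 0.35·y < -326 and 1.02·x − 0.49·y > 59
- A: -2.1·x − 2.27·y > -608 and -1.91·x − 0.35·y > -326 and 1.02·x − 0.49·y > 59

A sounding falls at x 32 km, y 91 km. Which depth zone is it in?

J

-2.1·32 − 2.27·91 = -273.770, which is > -608
-1.91·32 − 0.35·91 = -92.970, which is > -326
1.02·32 − 0.49·91 = -11.950, which is < 59
This sign pattern matches J.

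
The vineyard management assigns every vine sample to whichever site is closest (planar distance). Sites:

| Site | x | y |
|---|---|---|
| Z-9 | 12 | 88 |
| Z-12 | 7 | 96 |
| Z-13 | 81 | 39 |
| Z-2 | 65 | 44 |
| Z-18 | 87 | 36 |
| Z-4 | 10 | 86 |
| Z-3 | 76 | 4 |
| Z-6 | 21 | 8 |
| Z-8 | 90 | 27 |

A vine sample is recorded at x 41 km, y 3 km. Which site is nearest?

Squared distances to each site:
Z-9: 8066.000; Z-12: 9805.000; Z-13: 2896.000; Z-2: 2257.000; Z-18: 3205.000; Z-4: 7850.000; Z-3: 1226.000; Z-6: 425.000; Z-8: 2977.000.
Minimum at Z-6.

Z-6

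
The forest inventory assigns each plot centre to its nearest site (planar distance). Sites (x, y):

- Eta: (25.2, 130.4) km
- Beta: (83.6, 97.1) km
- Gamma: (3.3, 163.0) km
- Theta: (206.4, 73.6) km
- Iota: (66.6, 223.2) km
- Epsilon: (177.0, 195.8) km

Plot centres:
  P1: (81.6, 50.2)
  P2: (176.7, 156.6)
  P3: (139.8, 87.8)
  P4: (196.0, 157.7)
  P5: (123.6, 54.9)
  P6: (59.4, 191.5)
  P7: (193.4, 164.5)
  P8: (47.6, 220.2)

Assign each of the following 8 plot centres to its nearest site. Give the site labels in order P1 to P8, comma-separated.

P1 → Beta (d²=2203.61)
P2 → Epsilon (d²=1536.73)
P3 → Beta (d²=3244.93)
P4 → Epsilon (d²=1812.61)
P5 → Beta (d²=3380.84)
P6 → Iota (d²=1056.73)
P7 → Epsilon (d²=1248.65)
P8 → Iota (d²=370.00)

Beta, Epsilon, Beta, Epsilon, Beta, Iota, Epsilon, Iota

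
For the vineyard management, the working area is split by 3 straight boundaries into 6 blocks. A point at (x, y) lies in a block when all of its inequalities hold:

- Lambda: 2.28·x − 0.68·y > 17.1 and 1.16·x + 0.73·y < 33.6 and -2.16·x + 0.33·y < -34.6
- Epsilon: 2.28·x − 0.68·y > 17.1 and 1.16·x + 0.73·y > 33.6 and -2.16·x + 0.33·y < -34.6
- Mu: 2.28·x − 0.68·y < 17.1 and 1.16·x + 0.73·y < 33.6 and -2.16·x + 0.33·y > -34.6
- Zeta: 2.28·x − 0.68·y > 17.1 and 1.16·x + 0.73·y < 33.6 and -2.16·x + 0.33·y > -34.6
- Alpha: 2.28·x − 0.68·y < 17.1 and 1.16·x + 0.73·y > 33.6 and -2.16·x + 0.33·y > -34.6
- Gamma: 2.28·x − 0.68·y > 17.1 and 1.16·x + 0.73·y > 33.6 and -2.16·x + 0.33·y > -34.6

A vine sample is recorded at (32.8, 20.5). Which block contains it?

Epsilon

2.28·32.8 − 0.68·20.5 = 60.844, which is > 17.1
1.16·32.8 + 0.73·20.5 = 53.013, which is > 33.6
-2.16·32.8 + 0.33·20.5 = -64.083, which is < -34.6
This sign pattern matches Epsilon.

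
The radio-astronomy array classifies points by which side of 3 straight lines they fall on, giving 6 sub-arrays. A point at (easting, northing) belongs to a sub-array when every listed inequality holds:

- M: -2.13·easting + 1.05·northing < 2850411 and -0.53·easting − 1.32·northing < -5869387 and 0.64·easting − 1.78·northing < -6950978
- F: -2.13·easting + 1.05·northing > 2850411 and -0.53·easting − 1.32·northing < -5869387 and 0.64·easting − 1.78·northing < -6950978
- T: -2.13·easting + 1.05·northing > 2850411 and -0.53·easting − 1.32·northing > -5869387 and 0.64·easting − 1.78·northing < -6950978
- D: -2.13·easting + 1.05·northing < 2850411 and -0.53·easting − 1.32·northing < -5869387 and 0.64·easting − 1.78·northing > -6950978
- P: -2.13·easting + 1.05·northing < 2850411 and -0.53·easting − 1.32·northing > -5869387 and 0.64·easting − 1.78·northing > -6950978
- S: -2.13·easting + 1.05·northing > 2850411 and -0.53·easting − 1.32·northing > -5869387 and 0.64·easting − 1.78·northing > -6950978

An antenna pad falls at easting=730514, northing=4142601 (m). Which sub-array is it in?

-2.13·730514 + 1.05·4142601 = 2793736.230, which is < 2850411
-0.53·730514 − 1.32·4142601 = -5855405.740, which is > -5869387
0.64·730514 − 1.78·4142601 = -6906300.820, which is > -6950978
This sign pattern matches P.

P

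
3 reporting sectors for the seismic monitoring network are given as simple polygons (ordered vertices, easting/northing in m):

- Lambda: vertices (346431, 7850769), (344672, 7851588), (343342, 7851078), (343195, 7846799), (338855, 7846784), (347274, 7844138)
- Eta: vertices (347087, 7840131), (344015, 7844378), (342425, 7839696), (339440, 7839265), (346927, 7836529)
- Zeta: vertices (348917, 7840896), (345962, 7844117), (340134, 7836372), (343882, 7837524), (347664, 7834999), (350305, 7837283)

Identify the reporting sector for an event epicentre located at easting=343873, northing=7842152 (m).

Cast a ray rightward from (343873, 7842152). For each polygon, the edges (by vertex number in listed order) whose endpoints lie on opposite sides of northing = 7842152, where each meets that height, and whether that is right or left of the point:
Lambda: no edge straddles that height → 0 crossings.
Eta: 1–2 at easting≈345625.1 (right), 2–3 at easting≈343259.1 (left) → 1 crossing.
Zeta: 1–2 at easting≈347764.7 (right), 2–3 at easting≈344483.4 (right) → 2 crossings.
Only Eta has an odd count, so the point is inside Eta.

Eta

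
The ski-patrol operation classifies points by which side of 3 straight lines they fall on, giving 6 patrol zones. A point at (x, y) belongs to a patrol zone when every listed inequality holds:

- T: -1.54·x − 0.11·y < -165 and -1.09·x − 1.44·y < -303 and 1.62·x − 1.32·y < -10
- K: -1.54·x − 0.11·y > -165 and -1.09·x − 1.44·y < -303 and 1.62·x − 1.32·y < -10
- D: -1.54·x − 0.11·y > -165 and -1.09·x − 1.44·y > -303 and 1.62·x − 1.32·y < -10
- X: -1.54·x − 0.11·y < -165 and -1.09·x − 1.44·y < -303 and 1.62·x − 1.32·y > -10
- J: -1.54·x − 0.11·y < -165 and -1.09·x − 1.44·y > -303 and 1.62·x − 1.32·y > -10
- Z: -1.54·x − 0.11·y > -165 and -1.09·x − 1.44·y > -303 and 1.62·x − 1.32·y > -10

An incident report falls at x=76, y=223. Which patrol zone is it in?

-1.54·76 − 0.11·223 = -141.570, which is > -165
-1.09·76 − 1.44·223 = -403.960, which is < -303
1.62·76 − 1.32·223 = -171.240, which is < -10
This sign pattern matches K.

K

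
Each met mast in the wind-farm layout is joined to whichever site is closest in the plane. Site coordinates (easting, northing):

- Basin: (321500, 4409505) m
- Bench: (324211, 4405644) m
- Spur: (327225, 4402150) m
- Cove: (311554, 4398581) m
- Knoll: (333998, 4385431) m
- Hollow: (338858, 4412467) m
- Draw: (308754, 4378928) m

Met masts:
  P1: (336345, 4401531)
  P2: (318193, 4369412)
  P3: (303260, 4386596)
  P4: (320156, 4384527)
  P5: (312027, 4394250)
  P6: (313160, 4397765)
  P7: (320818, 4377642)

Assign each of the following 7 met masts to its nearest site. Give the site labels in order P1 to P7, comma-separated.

P1 → Spur (d²=83557561.00)
P2 → Draw (d²=179648977.00)
P3 → Draw (d²=88982260.00)
P4 → Draw (d²=161354405.00)
P5 → Cove (d²=18981290.00)
P6 → Cove (d²=3245092.00)
P7 → Draw (d²=147193892.00)

Spur, Draw, Draw, Draw, Cove, Cove, Draw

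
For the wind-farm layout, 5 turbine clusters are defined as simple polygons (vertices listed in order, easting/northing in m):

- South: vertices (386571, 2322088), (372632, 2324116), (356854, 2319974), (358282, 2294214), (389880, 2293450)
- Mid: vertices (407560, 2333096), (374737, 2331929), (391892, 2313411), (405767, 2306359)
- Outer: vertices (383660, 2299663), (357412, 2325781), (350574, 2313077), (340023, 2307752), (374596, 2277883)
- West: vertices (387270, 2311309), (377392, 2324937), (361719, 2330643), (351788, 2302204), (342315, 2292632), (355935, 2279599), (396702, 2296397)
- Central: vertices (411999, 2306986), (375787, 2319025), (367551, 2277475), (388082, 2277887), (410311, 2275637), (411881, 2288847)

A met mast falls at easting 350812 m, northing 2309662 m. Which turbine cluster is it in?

Cast a ray rightward from (350812, 2309662). For each polygon, the edges (by vertex number in listed order) whose endpoints lie on opposite sides of northing = 2309662, where each meets that height, and whether that is right or left of the point:
South: 3–4 at easting≈357425.6 (right), 5–1 at easting≈388006.8 (right) → 2 crossings.
Mid: 3–4 at easting≈399268.3 (right), 4–1 at easting≈405988.5 (right) → 2 crossings.
Outer: 1–2 at easting≈373611.2 (right), 3–4 at easting≈343807.5 (left) → 1 crossing.
West: 3–4 at easting≈354392.4 (right), 7–1 at easting≈388311.7 (right) → 2 crossings.
Central: 1–2 at easting≈403949.9 (right), 2–3 at easting≈373931.1 (right) → 2 crossings.
Only Outer has an odd count, so the point is inside Outer.

Outer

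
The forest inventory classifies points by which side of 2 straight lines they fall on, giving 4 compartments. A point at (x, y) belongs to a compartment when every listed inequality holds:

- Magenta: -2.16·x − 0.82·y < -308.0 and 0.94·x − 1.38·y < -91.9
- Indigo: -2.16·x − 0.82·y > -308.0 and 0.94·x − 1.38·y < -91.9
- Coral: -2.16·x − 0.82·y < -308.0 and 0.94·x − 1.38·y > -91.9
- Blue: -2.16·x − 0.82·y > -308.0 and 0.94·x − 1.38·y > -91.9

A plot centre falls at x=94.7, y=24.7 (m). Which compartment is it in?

Blue

-2.16·94.7 − 0.82·24.7 = -224.806, which is > -308.0
0.94·94.7 − 1.38·24.7 = 54.932, which is > -91.9
This sign pattern matches Blue.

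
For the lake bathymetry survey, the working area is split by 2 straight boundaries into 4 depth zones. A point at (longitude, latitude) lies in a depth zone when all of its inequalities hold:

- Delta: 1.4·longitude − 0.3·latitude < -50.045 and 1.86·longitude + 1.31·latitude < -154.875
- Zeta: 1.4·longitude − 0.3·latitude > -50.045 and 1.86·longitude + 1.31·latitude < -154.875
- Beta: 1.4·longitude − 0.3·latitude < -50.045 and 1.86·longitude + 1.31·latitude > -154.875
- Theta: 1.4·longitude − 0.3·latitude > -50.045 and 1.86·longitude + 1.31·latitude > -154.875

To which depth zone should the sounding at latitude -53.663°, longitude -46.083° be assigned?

1.4·-46.083 − 0.3·-53.663 = -48.417, which is > -50.045
1.86·-46.083 + 1.31·-53.663 = -156.013, which is < -154.875
This sign pattern matches Zeta.

Zeta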